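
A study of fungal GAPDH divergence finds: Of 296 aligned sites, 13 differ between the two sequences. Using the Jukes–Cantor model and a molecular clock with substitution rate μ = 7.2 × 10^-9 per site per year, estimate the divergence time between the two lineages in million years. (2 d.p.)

p = 13/296 ≈ 0.043919.
d = −(3/4) ln(1 − 4p/3) = −0.75 ln(1 − 0.058559) = −0.75 ln(0.941441)
  = −0.75 × (-0.060344) = 0.045258 substitutions/site.
Under a molecular clock d = 2μt, so t = d/(2μ) = 0.045258 / (2 × 7.2 × 10^-9) = 3.14 million years.

3.14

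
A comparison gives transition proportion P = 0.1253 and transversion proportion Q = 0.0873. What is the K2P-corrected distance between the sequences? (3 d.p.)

Under the Kimura two-parameter model, d = −½ ln(1 − 2P − Q) − ¼ ln(1 − 2Q).
1 − 2P − Q = 0.6621, giving −½ ln(0.6621) = 0.206169.
1 − 2Q = 0.8254, giving −¼ ln(0.8254) = 0.047972.
d = 0.206169 + 0.047972 = 0.254141.

0.254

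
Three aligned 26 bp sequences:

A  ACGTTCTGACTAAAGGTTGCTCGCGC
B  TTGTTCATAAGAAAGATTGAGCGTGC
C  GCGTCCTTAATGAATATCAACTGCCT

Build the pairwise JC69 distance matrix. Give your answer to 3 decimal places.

d(A,B) = 0.539, d(A,C) = 0.949, d(B,C) = 0.949

A–B: 10/26 sites differ → p ≈ 0.384615, d = −0.75 ln(1 − 0.51282) = 0.539341 ≈ 0.539.
A–C: 14/26 sites differ → p ≈ 0.538462, d = −0.75 ln(1 − 0.717949) = 0.949251 ≈ 0.949.
B–C: 14/26 sites differ → p ≈ 0.538462, d = −0.75 ln(1 − 0.717949) = 0.949251 ≈ 0.949.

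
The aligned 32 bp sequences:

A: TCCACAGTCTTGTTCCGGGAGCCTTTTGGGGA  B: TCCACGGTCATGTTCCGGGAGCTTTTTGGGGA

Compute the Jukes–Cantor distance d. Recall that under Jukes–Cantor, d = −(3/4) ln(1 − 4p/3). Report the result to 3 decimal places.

The sequences differ at 3 of 32 sites (6, 10, 23), so p = 3/32 = 0.09375.
d = −(3/4) ln(1 − 4p/3) = −0.75 ln(1 − 0.125) = −0.75 ln(0.875)
  = −0.75 × (-0.133531) = 0.100148 substitutions/site.

0.100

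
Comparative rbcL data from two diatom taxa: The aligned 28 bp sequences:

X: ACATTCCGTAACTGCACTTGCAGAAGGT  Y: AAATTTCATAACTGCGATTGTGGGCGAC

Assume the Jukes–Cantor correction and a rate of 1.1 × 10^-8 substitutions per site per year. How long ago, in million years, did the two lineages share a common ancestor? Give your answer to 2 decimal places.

25.29

The sequences differ at 11 of 28 sites, so p = 11/28 ≈ 0.392857.
d = −(3/4) ln(1 − 4p/3) = −0.75 ln(1 − 0.523809) = −0.75 ln(0.476191)
  = −0.75 × (-0.741936) = 0.556452 substitutions/site.
Under a molecular clock d = 2μt, so t = d/(2μ) = 0.556452 / (2 × 1.1 × 10^-8) = 25.29 million years.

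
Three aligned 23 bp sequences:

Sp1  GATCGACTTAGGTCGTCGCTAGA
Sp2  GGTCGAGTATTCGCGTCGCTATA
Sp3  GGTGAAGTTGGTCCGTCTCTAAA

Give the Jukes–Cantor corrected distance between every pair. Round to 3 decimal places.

Sp1–Sp2: 8/23 sites differ → p ≈ 0.347826, d = −0.75 ln(1 − 0.463768) = 0.467391 ≈ 0.467.
Sp1–Sp3: 9/23 sites differ → p ≈ 0.391304, d = −0.75 ln(1 − 0.521739) = 0.553199 ≈ 0.553.
Sp2–Sp3: 9/23 sites differ → p ≈ 0.391304, d = −0.75 ln(1 − 0.521739) = 0.553199 ≈ 0.553.

d(Sp1,Sp2) = 0.467, d(Sp1,Sp3) = 0.553, d(Sp2,Sp3) = 0.553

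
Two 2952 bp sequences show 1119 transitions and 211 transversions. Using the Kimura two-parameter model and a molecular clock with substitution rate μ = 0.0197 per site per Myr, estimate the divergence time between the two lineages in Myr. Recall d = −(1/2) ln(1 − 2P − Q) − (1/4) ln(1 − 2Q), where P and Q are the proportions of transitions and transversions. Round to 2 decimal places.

P = 1119/2952 ≈ 0.379065 and Q = 211/2952 ≈ 0.071477.
Under the Kimura two-parameter model, d = −½ ln(1 − 2P − Q) − ¼ ln(1 − 2Q).
1 − 2P − Q = 0.170393, giving −½ ln(0.170393) = 0.884824.
1 − 2Q = 0.857046, giving −¼ ln(0.857046) = 0.038566.
d = 0.884824 + 0.038566 = 0.923390.
Under a molecular clock d = 2μt, so t = d/(2μ) = 0.923390 / (2 × 0.0197) = 23.44 Myr.

23.44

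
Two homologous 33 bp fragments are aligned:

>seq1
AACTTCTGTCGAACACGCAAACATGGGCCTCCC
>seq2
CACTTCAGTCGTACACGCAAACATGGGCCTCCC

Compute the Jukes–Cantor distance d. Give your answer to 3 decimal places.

The sequences differ at 3 of 33 sites (1, 7, 12), so p = 3/33 ≈ 0.090909.
d = −(3/4) ln(1 − 4p/3) = −0.75 ln(1 − 0.121212) = −0.75 ln(0.878788)
  = −0.75 × (-0.129212) = 0.096909 substitutions/site.

0.097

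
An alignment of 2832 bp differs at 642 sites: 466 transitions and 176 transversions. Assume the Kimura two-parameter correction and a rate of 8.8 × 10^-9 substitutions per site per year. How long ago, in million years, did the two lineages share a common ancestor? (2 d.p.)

P = 466/2832 ≈ 0.164548 and Q = 176/2832 ≈ 0.062147.
Under the Kimura two-parameter model, d = −½ ln(1 − 2P − Q) − ¼ ln(1 − 2Q).
1 − 2P − Q = 0.608757, giving −½ ln(0.608757) = 0.248168.
1 − 2Q = 0.875706, giving −¼ ln(0.875706) = 0.033181.
d = 0.248168 + 0.033181 = 0.281349.
Under a molecular clock d = 2μt, so t = d/(2μ) = 0.281349 / (2 × 8.8 × 10^-9) = 15.99 million years.

15.99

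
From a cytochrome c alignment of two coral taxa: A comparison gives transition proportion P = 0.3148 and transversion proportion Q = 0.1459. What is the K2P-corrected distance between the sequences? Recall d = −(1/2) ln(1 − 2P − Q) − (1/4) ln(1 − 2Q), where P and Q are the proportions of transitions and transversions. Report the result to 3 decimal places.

Under the Kimura two-parameter model, d = −½ ln(1 − 2P − Q) − ¼ ln(1 − 2Q).
1 − 2P − Q = 0.2245, giving −½ ln(0.2245) = 0.746940.
1 − 2Q = 0.7082, giving −¼ ln(0.7082) = 0.086257.
d = 0.746940 + 0.086257 = 0.833197.

0.833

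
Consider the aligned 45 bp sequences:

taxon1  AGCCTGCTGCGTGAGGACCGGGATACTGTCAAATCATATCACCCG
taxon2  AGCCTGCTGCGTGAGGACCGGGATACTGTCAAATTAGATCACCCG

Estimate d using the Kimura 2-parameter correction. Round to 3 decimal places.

Of 45 sites, 1 differences are transitions and 1 are transversions, so P = 1/45 ≈ 0.022222 and Q = 1/45 ≈ 0.022222.
Under the Kimura two-parameter model, d = −½ ln(1 − 2P − Q) − ¼ ln(1 − 2Q).
1 − 2P − Q = 0.933334, giving −½ ln(0.933334) = 0.034496.
1 − 2Q = 0.955556, giving −¼ ln(0.955556) = 0.011365.
d = 0.034496 + 0.011365 = 0.045861.

0.046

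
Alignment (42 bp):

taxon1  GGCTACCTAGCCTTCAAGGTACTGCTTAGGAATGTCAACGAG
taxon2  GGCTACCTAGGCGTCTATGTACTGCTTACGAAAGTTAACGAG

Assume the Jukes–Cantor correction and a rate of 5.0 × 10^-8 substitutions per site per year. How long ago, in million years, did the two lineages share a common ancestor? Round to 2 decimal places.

1.88

The sequences differ at 7 of 42 sites (11, 13, 16, 18, 29, 33, 36), so p = 7/42 ≈ 0.166667.
d = −(3/4) ln(1 − 4p/3) = −0.75 ln(1 − 0.222223) = −0.75 ln(0.777777)
  = −0.75 × (-0.251315) = 0.188486 substitutions/site.
Under a molecular clock d = 2μt, so t = d/(2μ) = 0.188486 / (2 × 5.0 × 10^-8) = 1.88 million years.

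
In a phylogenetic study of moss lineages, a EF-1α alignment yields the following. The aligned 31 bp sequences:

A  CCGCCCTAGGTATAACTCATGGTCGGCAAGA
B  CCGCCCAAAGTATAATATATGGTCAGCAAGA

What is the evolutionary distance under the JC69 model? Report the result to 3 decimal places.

The sequences differ at 6 of 31 sites (7, 9, 16, 17, 18, 25), so p = 6/31 ≈ 0.193548.
d = −(3/4) ln(1 − 4p/3) = −0.75 ln(1 − 0.258064) = −0.75 ln(0.741936)
  = −0.75 × (-0.298492) = 0.223869 substitutions/site.

0.224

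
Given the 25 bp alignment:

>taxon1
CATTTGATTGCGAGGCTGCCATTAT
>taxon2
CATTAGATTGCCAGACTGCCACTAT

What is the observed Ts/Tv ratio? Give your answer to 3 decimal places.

Transitions are A↔G and C↔T; transversions are all other mismatches.
Transitions: 2. Transversions: 2.
R = 2/2 = 1.000.

1.000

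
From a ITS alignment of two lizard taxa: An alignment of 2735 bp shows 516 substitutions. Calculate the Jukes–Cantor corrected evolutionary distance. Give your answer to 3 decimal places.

0.217

p = 516/2735 ≈ 0.188665.
d = −(3/4) ln(1 − 4p/3) = −0.75 ln(1 − 0.251553) = −0.75 ln(0.748447)
  = −0.75 × (-0.289755) = 0.217316 substitutions/site.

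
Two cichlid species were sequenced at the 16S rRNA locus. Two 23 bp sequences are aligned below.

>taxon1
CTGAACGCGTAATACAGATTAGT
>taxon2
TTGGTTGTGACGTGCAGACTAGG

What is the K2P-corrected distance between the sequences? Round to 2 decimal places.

0.87

Of 23 sites, 7 differences are transitions and 4 are transversions, so P = 7/23 ≈ 0.304348 and Q = 4/23 ≈ 0.173913.
Under the Kimura two-parameter model, d = −½ ln(1 − 2P − Q) − ¼ ln(1 − 2Q).
1 − 2P − Q = 0.217391, giving −½ ln(0.217391) = 0.763029.
1 − 2Q = 0.652174, giving −¼ ln(0.652174) = 0.106861.
d = 0.763029 + 0.106861 = 0.869890.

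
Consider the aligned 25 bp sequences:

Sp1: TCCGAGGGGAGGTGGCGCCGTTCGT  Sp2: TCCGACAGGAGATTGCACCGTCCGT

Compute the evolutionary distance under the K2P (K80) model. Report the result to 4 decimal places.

0.2990

Of 25 sites, 4 differences are transitions and 2 are transversions, so P = 4/25 = 0.16 and Q = 2/25 = 0.08.
Under the Kimura two-parameter model, d = −½ ln(1 − 2P − Q) − ¼ ln(1 − 2Q).
1 − 2P − Q = 0.6, giving −½ ln(0.6) = 0.255413.
1 − 2Q = 0.84, giving −¼ ln(0.84) = 0.043588.
d = 0.255413 + 0.043588 = 0.299001.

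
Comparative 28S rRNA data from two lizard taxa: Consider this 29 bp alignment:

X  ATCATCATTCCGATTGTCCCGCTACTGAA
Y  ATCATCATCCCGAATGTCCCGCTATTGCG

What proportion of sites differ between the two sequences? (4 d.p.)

The sequences differ at 5 of 29 positions (sites 9, 14, 25, 28, 29).
p = 5/29 = 0.172413… ≈ 0.1724 (to 4 d.p.).

0.1724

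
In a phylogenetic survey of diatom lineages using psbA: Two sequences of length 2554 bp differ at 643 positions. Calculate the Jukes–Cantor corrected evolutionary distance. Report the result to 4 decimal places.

p = 643/2554 ≈ 0.251762.
d = −(3/4) ln(1 − 4p/3) = −0.75 ln(1 − 0.335683) = −0.75 ln(0.664317)
  = −0.75 × (-0.408996) = 0.306747 substitutions/site.

0.3067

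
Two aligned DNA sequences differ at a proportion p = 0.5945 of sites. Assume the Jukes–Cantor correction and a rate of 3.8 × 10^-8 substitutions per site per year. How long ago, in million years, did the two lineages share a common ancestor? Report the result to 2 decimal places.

15.53

d = −(3/4) ln(1 − 4p/3) = −0.75 ln(1 − 0.792667) = −0.75 ln(0.207333)
  = −0.75 × (-1.573429) = 1.180072 substitutions/site.
Under a molecular clock d = 2μt, so t = d/(2μ) = 1.180072 / (2 × 3.8 × 10^-8) = 15.53 million years.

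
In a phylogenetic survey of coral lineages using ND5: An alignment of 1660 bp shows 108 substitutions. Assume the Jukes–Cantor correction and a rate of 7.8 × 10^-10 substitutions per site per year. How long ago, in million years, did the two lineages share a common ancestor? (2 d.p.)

p = 108/1660 ≈ 0.06506.
d = −(3/4) ln(1 − 4p/3) = −0.75 ln(1 − 0.086747) = −0.75 ln(0.913253)
  = −0.75 × (-0.090742) = 0.068057 substitutions/site.
Under a molecular clock d = 2μt, so t = d/(2μ) = 0.068057 / (2 × 7.8 × 10^-10) = 43.63 million years.

43.63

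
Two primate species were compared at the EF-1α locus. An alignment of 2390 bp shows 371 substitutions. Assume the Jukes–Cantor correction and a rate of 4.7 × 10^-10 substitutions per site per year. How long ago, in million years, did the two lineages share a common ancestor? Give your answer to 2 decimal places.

185.03

p = 371/2390 ≈ 0.15523.
d = −(3/4) ln(1 − 4p/3) = −0.75 ln(1 − 0.206973) = −0.75 ln(0.793027)
  = −0.75 × (-0.231898) = 0.173924 substitutions/site.
Under a molecular clock d = 2μt, so t = d/(2μ) = 0.173924 / (2 × 4.7 × 10^-10) = 185.03 million years.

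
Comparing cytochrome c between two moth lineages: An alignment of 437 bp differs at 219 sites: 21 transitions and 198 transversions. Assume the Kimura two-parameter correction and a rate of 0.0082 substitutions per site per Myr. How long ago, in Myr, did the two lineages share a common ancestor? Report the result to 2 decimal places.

60.36

P = 21/437 ≈ 0.048055 and Q = 198/437 ≈ 0.453089.
Under the Kimura two-parameter model, d = −½ ln(1 − 2P − Q) − ¼ ln(1 − 2Q).
1 − 2P − Q = 0.450801, giving −½ ln(0.450801) = 0.398365.
1 − 2Q = 0.093822, giving −¼ ln(0.093822) = 0.591589.
d = 0.398365 + 0.591589 = 0.989954.
Under a molecular clock d = 2μt, so t = d/(2μ) = 0.989954 / (2 × 0.0082) = 60.36 Myr.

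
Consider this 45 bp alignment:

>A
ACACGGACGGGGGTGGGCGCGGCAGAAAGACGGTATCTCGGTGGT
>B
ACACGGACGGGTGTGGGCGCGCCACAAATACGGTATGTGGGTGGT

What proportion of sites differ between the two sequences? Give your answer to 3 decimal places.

0.133

The sequences differ at 6 of 45 positions (sites 12, 22, 25, 29, 37, 39).
p = 6/45 = 0.133333… ≈ 0.133 (to 3 d.p.).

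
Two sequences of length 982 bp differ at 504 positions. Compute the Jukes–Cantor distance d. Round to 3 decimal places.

p = 504/982 ≈ 0.513238.
d = −(3/4) ln(1 − 4p/3) = −0.75 ln(1 − 0.684317) = −0.75 ln(0.315683)
  = −0.75 × (-1.153017) = 0.864763 substitutions/site.

0.865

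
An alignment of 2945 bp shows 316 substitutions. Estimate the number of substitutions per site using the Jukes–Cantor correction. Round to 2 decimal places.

0.12

p = 316/2945 ≈ 0.107301.
d = −(3/4) ln(1 − 4p/3) = −0.75 ln(1 − 0.143068) = −0.75 ln(0.856932)
  = −0.75 × (-0.154397) = 0.115798 substitutions/site.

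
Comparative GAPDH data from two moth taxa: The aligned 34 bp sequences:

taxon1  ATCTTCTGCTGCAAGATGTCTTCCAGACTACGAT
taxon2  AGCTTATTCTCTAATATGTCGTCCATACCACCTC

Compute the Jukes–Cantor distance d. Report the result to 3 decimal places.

0.477

The sequences differ at 12 of 34 sites, so p = 12/34 ≈ 0.352941.
d = −(3/4) ln(1 − 4p/3) = −0.75 ln(1 − 0.470588) = −0.75 ln(0.529412)
  = −0.75 × (-0.635988) = 0.476991 substitutions/site.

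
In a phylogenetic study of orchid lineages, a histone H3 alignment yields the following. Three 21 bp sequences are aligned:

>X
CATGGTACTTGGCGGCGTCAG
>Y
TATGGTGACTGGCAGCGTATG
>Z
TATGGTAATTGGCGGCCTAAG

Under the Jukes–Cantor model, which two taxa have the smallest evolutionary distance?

X and Z

X–Y: 7/21 differ, p = 0.333, d = 0.441.
X–Z: 4/21 differ, p = 0.190, d = 0.220.
Y–Z: 5/21 differ, p = 0.238, d = 0.286.
The smallest distance is between X and Z.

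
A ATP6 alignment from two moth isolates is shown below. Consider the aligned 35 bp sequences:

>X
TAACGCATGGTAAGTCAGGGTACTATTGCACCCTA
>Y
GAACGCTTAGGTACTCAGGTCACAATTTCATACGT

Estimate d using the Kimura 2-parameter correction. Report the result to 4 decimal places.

0.5801

Of 35 sites, 3 differences are transitions and 11 are transversions, so P = 3/35 ≈ 0.085714 and Q = 11/35 ≈ 0.314286.
Under the Kimura two-parameter model, d = −½ ln(1 − 2P − Q) − ¼ ln(1 − 2Q).
1 − 2P − Q = 0.514286, giving −½ ln(0.514286) = 0.332488.
1 − 2Q = 0.371428, giving −¼ ln(0.371428) = 0.247600.
d = 0.332488 + 0.247600 = 0.580088.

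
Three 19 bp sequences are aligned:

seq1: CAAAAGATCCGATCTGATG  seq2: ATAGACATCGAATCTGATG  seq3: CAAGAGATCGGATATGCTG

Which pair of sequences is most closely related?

seq1 and seq3

seq1–seq2: 6/19 differ, p = 0.316, d = 0.410.
seq1–seq3: 4/19 differ, p = 0.211, d = 0.247.
seq2–seq3: 6/19 differ, p = 0.316, d = 0.410.
The smallest distance is between seq1 and seq3.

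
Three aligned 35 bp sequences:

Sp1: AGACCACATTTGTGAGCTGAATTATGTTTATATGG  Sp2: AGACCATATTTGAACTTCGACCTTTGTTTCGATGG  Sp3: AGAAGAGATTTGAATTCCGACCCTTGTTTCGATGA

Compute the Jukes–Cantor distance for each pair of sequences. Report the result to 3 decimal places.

Sp1–Sp2: 12/35 sites differ → p ≈ 0.342857, d = −0.75 ln(1 − 0.457143) = 0.458182 ≈ 0.458.
Sp1–Sp3: 15/35 sites differ → p ≈ 0.428571, d = −0.75 ln(1 − 0.571428) = 0.635472 ≈ 0.635.
Sp2–Sp3: 7/35 sites differ → p = 0.2, d = −0.75 ln(1 − 0.266667) = 0.232617 ≈ 0.233.

d(Sp1,Sp2) = 0.458, d(Sp1,Sp3) = 0.635, d(Sp2,Sp3) = 0.233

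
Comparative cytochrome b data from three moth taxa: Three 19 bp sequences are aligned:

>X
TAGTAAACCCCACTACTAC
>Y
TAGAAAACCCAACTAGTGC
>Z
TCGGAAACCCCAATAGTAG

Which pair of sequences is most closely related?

X and Y

X–Y: 4/19 differ, p = 0.211, d = 0.247.
X–Z: 5/19 differ, p = 0.263, d = 0.324.
Y–Z: 6/19 differ, p = 0.316, d = 0.410.
The smallest distance is between X and Y.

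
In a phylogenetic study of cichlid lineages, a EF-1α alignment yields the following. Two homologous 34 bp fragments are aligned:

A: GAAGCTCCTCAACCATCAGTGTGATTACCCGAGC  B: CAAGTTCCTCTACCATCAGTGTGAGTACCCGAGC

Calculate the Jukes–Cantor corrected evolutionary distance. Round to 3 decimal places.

0.128

The sequences differ at 4 of 34 sites (1, 5, 11, 25), so p = 4/34 ≈ 0.117647.
d = −(3/4) ln(1 − 4p/3) = −0.75 ln(1 − 0.156863) = −0.75 ln(0.843137)
  = −0.75 × (-0.170626) = 0.127970 substitutions/site.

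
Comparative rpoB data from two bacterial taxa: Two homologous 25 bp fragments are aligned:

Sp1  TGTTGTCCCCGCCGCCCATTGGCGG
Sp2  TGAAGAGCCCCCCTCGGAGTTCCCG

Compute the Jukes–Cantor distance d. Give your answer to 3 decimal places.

The sequences differ at 12 of 25 sites, so p = 12/25 = 0.48.
d = −(3/4) ln(1 − 4p/3) = −0.75 ln(1 − 0.64) = −0.75 ln(0.36)
  = −0.75 × (-1.021651) = 0.766238 substitutions/site.

0.766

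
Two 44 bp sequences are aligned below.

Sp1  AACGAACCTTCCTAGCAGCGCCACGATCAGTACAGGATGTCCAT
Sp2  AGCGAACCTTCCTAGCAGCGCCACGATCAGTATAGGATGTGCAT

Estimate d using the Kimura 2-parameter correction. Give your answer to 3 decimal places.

Of 44 sites, 2 differences are transitions and 1 are transversions, so P = 2/44 ≈ 0.045455 and Q = 1/44 ≈ 0.022727.
Under the Kimura two-parameter model, d = −½ ln(1 − 2P − Q) − ¼ ln(1 − 2Q).
1 − 2P − Q = 0.886363, giving −½ ln(0.886363) = 0.060314.
1 − 2Q = 0.954546, giving −¼ ln(0.954546) = 0.011630.
d = 0.060314 + 0.011630 = 0.071944.

0.072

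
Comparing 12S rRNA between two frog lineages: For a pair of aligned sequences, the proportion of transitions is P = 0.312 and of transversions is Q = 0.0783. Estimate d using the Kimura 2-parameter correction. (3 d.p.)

Under the Kimura two-parameter model, d = −½ ln(1 − 2P − Q) − ¼ ln(1 − 2Q).
1 − 2P − Q = 0.2977, giving −½ ln(0.2977) = 0.605835.
1 − 2Q = 0.8434, giving −¼ ln(0.8434) = 0.042578.
d = 0.605835 + 0.042578 = 0.648413.

0.648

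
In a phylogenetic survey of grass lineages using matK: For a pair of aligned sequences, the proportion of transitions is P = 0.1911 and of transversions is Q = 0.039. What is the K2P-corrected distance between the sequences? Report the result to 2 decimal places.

0.29

Under the Kimura two-parameter model, d = −½ ln(1 − 2P − Q) − ¼ ln(1 − 2Q).
1 − 2P − Q = 0.5788, giving −½ ln(0.5788) = 0.273399.
1 − 2Q = 0.922, giving −¼ ln(0.922) = 0.020303.
d = 0.273399 + 0.020303 = 0.293702.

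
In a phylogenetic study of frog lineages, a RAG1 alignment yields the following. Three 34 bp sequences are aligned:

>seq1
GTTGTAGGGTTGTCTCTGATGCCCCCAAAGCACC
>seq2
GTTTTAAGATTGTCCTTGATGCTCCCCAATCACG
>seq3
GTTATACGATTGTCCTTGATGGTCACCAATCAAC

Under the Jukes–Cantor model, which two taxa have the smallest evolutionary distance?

seq2 and seq3

seq1–seq2: 9/34 differ, p = 0.265, d = 0.326.
seq1–seq3: 11/34 differ, p = 0.324, d = 0.423.
seq2–seq3: 6/34 differ, p = 0.176, d = 0.201.
The smallest distance is between seq2 and seq3.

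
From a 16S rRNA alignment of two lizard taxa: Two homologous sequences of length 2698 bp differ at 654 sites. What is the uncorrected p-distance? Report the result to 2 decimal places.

p = 654/2698 = 0.242401… ≈ 0.24 (to 2 d.p.).

0.24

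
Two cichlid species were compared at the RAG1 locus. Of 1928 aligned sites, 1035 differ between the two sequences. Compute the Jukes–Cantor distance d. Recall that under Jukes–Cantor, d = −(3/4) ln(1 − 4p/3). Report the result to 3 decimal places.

0.943

p = 1035/1928 ≈ 0.536826.
d = −(3/4) ln(1 − 4p/3) = −0.75 ln(1 − 0.715768) = −0.75 ln(0.284232)
  = −0.75 × (-1.257964) = 0.943473 substitutions/site.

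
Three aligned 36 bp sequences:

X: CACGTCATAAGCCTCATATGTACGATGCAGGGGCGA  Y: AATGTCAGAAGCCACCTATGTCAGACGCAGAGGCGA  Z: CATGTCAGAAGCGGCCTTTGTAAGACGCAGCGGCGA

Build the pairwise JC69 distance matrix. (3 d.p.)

X–Y: 9/36 sites differ → p = 0.25, d = −0.75 ln(1 − 0.333333) = 0.304098 ≈ 0.304.
X–Z: 9/36 sites differ → p = 0.25, d = −0.75 ln(1 − 0.333333) = 0.304098 ≈ 0.304.
Y–Z: 6/36 sites differ → p ≈ 0.166667, d = −0.75 ln(1 − 0.222223) = 0.188487 ≈ 0.188.

d(X,Y) = 0.304, d(X,Z) = 0.304, d(Y,Z) = 0.188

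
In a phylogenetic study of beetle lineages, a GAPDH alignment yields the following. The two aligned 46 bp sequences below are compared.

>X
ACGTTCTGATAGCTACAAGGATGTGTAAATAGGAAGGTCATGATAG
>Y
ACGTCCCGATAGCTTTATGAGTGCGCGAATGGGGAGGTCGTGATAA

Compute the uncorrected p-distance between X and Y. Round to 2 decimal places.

0.30

The sequences differ at 14 of 46 positions.
p = 14/46 = 0.304347… ≈ 0.30 (to 2 d.p.).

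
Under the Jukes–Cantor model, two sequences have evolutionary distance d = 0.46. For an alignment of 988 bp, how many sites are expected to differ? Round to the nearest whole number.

Invert JC69: p = (3/4)(1 − e^(−4d/3)) = 0.75 × (1 − e^(-0.613333)) = 0.75 × (1 − 0.541543) = 0.343843.
Expected differing sites = pL ≈ 0.343843 × 988 = 339.716884 ≈ 340.

340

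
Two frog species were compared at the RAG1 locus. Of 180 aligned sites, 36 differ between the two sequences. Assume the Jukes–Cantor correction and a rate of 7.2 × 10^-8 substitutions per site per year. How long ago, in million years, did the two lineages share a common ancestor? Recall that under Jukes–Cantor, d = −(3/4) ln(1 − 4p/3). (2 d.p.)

1.62

p = 36/180 = 0.2.
d = −(3/4) ln(1 − 4p/3) = −0.75 ln(1 − 0.266667) = −0.75 ln(0.733333)
  = −0.75 × (-0.310155) = 0.232616 substitutions/site.
Under a molecular clock d = 2μt, so t = d/(2μ) = 0.232616 / (2 × 7.2 × 10^-8) = 1.62 million years.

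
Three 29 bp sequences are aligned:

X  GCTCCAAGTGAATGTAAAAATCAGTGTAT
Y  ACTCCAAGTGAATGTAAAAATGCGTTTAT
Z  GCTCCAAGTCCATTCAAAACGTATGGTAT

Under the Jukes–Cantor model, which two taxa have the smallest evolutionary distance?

X and Y

X–Y: 4/29 differ, p = 0.138, d = 0.152.
X–Z: 9/29 differ, p = 0.310, d = 0.401.
Y–Z: 12/29 differ, p = 0.414, d = 0.602.
The smallest distance is between X and Y.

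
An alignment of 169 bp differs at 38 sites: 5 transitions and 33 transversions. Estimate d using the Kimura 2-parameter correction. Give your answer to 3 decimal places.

P = 5/169 ≈ 0.029586 and Q = 33/169 ≈ 0.195266.
Under the Kimura two-parameter model, d = −½ ln(1 − 2P − Q) − ¼ ln(1 − 2Q).
1 − 2P − Q = 0.745562, giving −½ ln(0.745562) = 0.146808.
1 − 2Q = 0.609468, giving −¼ ln(0.609468) = 0.123792.
d = 0.146808 + 0.123792 = 0.270600.

0.271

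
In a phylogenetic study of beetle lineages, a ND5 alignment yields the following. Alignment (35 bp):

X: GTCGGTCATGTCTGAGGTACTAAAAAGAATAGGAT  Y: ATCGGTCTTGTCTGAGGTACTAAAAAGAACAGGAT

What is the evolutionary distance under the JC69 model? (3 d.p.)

0.091

The sequences differ at 3 of 35 sites (1, 8, 30), so p = 3/35 ≈ 0.085714.
d = −(3/4) ln(1 − 4p/3) = −0.75 ln(1 − 0.114285) = −0.75 ln(0.885715)
  = −0.75 × (-0.121360) = 0.091020 substitutions/site.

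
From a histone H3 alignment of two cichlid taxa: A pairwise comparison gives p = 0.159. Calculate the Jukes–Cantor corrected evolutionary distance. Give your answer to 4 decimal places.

d = −(3/4) ln(1 − 4p/3) = −0.75 ln(1 − 0.212) = −0.75 ln(0.788)
  = −0.75 × (-0.238257) = 0.178693 substitutions/site.

0.1787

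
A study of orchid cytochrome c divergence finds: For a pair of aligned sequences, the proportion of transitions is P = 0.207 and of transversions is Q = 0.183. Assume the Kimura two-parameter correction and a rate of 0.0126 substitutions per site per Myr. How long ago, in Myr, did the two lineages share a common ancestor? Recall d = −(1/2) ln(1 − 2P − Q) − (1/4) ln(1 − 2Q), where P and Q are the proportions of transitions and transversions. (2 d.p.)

Under the Kimura two-parameter model, d = −½ ln(1 − 2P − Q) − ¼ ln(1 − 2Q).
1 − 2P − Q = 0.403, giving −½ ln(0.403) = 0.454409.
1 − 2Q = 0.634, giving −¼ ln(0.634) = 0.113927.
d = 0.454409 + 0.113927 = 0.568336.
Under a molecular clock d = 2μt, so t = d/(2μ) = 0.568336 / (2 × 0.0126) = 22.55 Myr.

22.55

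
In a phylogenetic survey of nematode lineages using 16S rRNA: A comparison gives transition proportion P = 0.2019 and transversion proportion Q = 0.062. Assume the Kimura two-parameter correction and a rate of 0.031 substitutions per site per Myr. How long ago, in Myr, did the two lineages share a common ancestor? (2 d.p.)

Under the Kimura two-parameter model, d = −½ ln(1 − 2P − Q) − ¼ ln(1 − 2Q).
1 − 2P − Q = 0.5342, giving −½ ln(0.5342) = 0.313492.
1 − 2Q = 0.876, giving −¼ ln(0.876) = 0.033097.
d = 0.313492 + 0.033097 = 0.346589.
Under a molecular clock d = 2μt, so t = d/(2μ) = 0.346589 / (2 × 0.031) = 5.59 Myr.

5.59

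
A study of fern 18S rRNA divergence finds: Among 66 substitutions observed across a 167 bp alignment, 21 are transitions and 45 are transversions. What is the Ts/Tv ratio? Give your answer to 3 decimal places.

0.467

R = 21/45 = 0.466666… ≈ 0.467 (to 3 d.p.).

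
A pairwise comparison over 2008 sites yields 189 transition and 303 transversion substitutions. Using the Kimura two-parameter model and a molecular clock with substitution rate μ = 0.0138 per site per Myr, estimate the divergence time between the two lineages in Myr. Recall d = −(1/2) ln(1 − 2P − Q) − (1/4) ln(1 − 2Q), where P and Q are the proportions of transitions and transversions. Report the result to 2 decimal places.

10.76

P = 189/2008 ≈ 0.094124 and Q = 303/2008 ≈ 0.150896.
Under the Kimura two-parameter model, d = −½ ln(1 − 2P − Q) − ¼ ln(1 − 2Q).
1 − 2P − Q = 0.660856, giving −½ ln(0.660856) = 0.207110.
1 − 2Q = 0.698208, giving −¼ ln(0.698208) = 0.089810.
d = 0.207110 + 0.089810 = 0.296920.
Under a molecular clock d = 2μt, so t = d/(2μ) = 0.296920 / (2 × 0.0138) = 10.76 Myr.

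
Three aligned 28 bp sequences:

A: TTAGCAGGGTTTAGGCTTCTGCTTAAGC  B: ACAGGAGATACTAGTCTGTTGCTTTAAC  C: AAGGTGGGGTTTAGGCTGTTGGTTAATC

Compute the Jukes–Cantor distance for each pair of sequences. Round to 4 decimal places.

d(A,B) = 0.6355, d(A,C) = 0.4197, d(B,C) = 0.6355

A–B: 12/28 sites differ → p ≈ 0.428571, d = −0.75 ln(1 − 0.571428) = 0.635472 ≈ 0.6355.
A–C: 9/28 sites differ → p ≈ 0.321429, d = −0.75 ln(1 − 0.428572) = 0.419713 ≈ 0.4197.
B–C: 12/28 sites differ → p ≈ 0.428571, d = −0.75 ln(1 − 0.571428) = 0.635472 ≈ 0.6355.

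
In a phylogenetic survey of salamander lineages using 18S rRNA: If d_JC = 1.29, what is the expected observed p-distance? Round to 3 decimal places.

p = (3/4)(1 − e^(−4d/3)) = 0.75 × (1 − e^(-1.72)) = 0.75 × (1 − 0.179066) = 0.615701.

0.616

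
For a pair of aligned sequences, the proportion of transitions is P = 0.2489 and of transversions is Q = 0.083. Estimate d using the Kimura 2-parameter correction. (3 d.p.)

Under the Kimura two-parameter model, d = −½ ln(1 − 2P − Q) − ¼ ln(1 − 2Q).
1 − 2P − Q = 0.4192, giving −½ ln(0.4192) = 0.434704.
1 − 2Q = 0.834, giving −¼ ln(0.834) = 0.045380.
d = 0.434704 + 0.045380 = 0.480084.

0.480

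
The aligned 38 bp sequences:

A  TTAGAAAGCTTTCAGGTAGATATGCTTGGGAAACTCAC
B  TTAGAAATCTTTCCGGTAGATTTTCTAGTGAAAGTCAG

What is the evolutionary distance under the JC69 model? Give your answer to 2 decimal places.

0.25

The sequences differ at 8 of 38 sites (8, 14, 22, 24, 27, 29, 34, 38), so p = 8/38 ≈ 0.210526.
d = −(3/4) ln(1 − 4p/3) = −0.75 ln(1 − 0.280701) = −0.75 ln(0.719299)
  = −0.75 × (-0.329478) = 0.247109 substitutions/site.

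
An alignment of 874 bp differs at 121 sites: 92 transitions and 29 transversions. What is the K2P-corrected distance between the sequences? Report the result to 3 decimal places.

0.157

P = 92/874 ≈ 0.105263 and Q = 29/874 ≈ 0.033181.
Under the Kimura two-parameter model, d = −½ ln(1 − 2P − Q) − ¼ ln(1 − 2Q).
1 − 2P − Q = 0.756293, giving −½ ln(0.756293) = 0.139663.
1 − 2Q = 0.933638, giving −¼ ln(0.933638) = 0.017167.
d = 0.139663 + 0.017167 = 0.156830.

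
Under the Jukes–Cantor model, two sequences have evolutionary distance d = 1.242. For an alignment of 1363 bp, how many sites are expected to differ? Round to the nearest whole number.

827

Invert JC69: p = (3/4)(1 − e^(−4d/3)) = 0.75 × (1 − e^(-1.656)) = 0.75 × (1 − 0.190901) = 0.606824.
Expected differing sites = pL ≈ 0.606824 × 1363 = 827.101112 ≈ 827.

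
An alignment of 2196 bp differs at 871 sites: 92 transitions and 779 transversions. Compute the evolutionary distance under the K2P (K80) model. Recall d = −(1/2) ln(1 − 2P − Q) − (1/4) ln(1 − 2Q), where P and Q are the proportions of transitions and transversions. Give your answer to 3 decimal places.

P = 92/2196 ≈ 0.041894 and Q = 779/2196 ≈ 0.354736.
Under the Kimura two-parameter model, d = −½ ln(1 − 2P − Q) − ¼ ln(1 − 2Q).
1 − 2P − Q = 0.561476, giving −½ ln(0.561476) = 0.288593.
1 − 2Q = 0.290528, giving −¼ ln(0.290528) = 0.309014.
d = 0.288593 + 0.309014 = 0.597607.

0.598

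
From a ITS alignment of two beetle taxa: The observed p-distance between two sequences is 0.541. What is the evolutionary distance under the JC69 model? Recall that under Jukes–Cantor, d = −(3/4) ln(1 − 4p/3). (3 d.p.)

d = −(3/4) ln(1 − 4p/3) = −0.75 ln(1 − 0.721333) = −0.75 ln(0.278667)
  = −0.75 × (-1.277738) = 0.958304 substitutions/site.

0.958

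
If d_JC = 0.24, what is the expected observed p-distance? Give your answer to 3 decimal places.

0.205

p = (3/4)(1 − e^(−4d/3)) = 0.75 × (1 − e^(-0.32)) = 0.75 × (1 − 0.726149) = 0.205388.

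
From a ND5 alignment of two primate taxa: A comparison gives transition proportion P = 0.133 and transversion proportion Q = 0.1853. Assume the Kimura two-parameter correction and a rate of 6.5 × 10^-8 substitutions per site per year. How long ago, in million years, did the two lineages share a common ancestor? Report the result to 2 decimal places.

Under the Kimura two-parameter model, d = −½ ln(1 − 2P − Q) − ¼ ln(1 − 2Q).
1 − 2P − Q = 0.5487, giving −½ ln(0.5487) = 0.300102.
1 − 2Q = 0.6294, giving −¼ ln(0.6294) = 0.115747.
d = 0.300102 + 0.115747 = 0.415849.
Under a molecular clock d = 2μt, so t = d/(2μ) = 0.415849 / (2 × 6.5 × 10^-8) = 3.20 million years.

3.20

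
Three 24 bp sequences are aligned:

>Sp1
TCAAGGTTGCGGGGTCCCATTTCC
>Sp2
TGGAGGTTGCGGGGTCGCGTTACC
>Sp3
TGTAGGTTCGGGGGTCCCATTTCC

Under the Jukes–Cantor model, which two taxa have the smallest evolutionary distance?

Sp1 and Sp3

Sp1–Sp2: 5/24 differ, p = 0.208, d = 0.244.
Sp1–Sp3: 4/24 differ, p = 0.167, d = 0.188.
Sp2–Sp3: 6/24 differ, p = 0.250, d = 0.304.
The smallest distance is between Sp1 and Sp3.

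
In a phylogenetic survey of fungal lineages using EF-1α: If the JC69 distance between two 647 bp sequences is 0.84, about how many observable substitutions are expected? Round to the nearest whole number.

327

Invert JC69: p = (3/4)(1 − e^(−4d/3)) = 0.75 × (1 − e^(-1.12)) = 0.75 × (1 − 0.326280) = 0.505290.
Expected differing sites = pL ≈ 0.505290 × 647 = 326.92263 ≈ 327.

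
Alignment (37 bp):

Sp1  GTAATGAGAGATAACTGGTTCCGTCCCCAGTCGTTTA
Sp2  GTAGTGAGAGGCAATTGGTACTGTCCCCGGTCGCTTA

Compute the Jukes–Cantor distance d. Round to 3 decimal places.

The sequences differ at 8 of 37 sites (4, 11, 12, 15, 20, 22, 29, 34), so p = 8/37 ≈ 0.216216.
d = −(3/4) ln(1 − 4p/3) = −0.75 ln(1 − 0.288288) = −0.75 ln(0.711712)
  = −0.75 × (-0.340082) = 0.255062 substitutions/site.

0.255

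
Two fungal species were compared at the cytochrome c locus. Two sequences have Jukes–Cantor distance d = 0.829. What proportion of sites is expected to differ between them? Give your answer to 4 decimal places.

p = (3/4)(1 − e^(−4d/3)) = 0.75 × (1 − e^(-1.105333)) = 0.75 × (1 − 0.331101) = 0.501674.

0.5017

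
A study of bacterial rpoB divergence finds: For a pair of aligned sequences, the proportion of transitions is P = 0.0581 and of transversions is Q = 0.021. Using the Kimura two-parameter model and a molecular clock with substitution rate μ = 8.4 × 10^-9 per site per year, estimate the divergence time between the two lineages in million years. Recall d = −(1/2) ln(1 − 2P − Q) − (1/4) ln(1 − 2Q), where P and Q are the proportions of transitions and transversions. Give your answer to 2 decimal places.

5.03

Under the Kimura two-parameter model, d = −½ ln(1 − 2P − Q) − ¼ ln(1 − 2Q).
1 − 2P − Q = 0.8628, giving −½ ln(0.8628) = 0.073786.
1 − 2Q = 0.958, giving −¼ ln(0.958) = 0.010727.
d = 0.073786 + 0.010727 = 0.084513.
Under a molecular clock d = 2μt, so t = d/(2μ) = 0.084513 / (2 × 8.4 × 10^-9) = 5.03 million years.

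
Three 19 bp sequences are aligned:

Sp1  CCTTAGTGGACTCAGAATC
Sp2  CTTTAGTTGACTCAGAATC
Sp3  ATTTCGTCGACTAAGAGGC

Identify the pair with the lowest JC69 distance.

Sp1 and Sp2

Sp1–Sp2: 2/19 differ, p = 0.105, d = 0.113.
Sp1–Sp3: 7/19 differ, p = 0.368, d = 0.507.
Sp2–Sp3: 6/19 differ, p = 0.316, d = 0.410.
The smallest distance is between Sp1 and Sp2.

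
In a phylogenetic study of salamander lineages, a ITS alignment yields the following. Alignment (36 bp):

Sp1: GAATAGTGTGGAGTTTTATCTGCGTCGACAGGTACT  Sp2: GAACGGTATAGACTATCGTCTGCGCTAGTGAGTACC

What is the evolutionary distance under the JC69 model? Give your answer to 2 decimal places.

0.67

The sequences differ at 16 of 36 sites, so p = 16/36 ≈ 0.444444.
d = −(3/4) ln(1 − 4p/3) = −0.75 ln(1 − 0.592592) = −0.75 ln(0.407408)
  = −0.75 × (-0.897940) = 0.673455 substitutions/site.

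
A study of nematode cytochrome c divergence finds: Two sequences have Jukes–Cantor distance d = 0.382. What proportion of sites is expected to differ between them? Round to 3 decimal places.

p = (3/4)(1 − e^(−4d/3)) = 0.75 × (1 − e^(-0.509333)) = 0.75 × (1 − 0.600896) = 0.299328.

0.299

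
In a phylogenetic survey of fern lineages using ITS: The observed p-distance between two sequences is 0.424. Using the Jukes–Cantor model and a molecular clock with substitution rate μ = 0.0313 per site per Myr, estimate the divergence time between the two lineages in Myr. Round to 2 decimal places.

9.98

d = −(3/4) ln(1 − 4p/3) = −0.75 ln(1 − 0.565333) = −0.75 ln(0.434667)
  = −0.75 × (-0.833175) = 0.624881 substitutions/site.
Under a molecular clock d = 2μt, so t = d/(2μ) = 0.624881 / (2 × 0.0313) = 9.98 Myr.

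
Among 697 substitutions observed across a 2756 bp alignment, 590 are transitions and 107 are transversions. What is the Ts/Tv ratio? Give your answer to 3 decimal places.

R = 590/107 = 5.514018… ≈ 5.514 (to 3 d.p.).

5.514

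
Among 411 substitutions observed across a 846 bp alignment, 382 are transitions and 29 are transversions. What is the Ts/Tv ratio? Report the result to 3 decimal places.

13.172

R = 382/29 = 13.172413… ≈ 13.172 (to 3 d.p.).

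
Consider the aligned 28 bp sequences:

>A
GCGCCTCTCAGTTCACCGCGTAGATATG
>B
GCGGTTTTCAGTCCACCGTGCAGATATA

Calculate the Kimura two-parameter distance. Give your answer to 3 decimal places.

0.331

Of 28 sites, 6 differences are transitions and 1 are transversions, so P = 6/28 ≈ 0.214286 and Q = 1/28 ≈ 0.035714.
Under the Kimura two-parameter model, d = −½ ln(1 − 2P − Q) − ¼ ln(1 − 2Q).
1 − 2P − Q = 0.535714, giving −½ ln(0.535714) = 0.312077.
1 − 2Q = 0.928572, giving −¼ ln(0.928572) = 0.018527.
d = 0.312077 + 0.018527 = 0.330604.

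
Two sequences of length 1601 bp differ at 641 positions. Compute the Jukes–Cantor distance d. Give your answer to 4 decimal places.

p = 641/1601 ≈ 0.400375.
d = −(3/4) ln(1 − 4p/3) = −0.75 ln(1 − 0.533833) = −0.75 ln(0.466167)
  = −0.75 × (-0.763211) = 0.572408 substitutions/site.

0.5724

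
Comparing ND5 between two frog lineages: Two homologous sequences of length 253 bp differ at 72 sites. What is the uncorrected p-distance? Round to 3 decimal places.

p = 72/253 = 0.284584… ≈ 0.285 (to 3 d.p.).

0.285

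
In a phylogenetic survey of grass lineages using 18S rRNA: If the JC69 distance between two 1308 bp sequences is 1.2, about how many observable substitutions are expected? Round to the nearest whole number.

783

Invert JC69: p = (3/4)(1 − e^(−4d/3)) = 0.75 × (1 − e^(-1.6)) = 0.75 × (1 − 0.201897) = 0.598577.
Expected differing sites = pL ≈ 0.598577 × 1308 = 782.938716 ≈ 783.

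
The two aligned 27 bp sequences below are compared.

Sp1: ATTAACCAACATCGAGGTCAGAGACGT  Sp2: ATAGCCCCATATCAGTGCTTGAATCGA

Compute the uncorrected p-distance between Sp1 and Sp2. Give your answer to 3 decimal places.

0.519

The sequences differ at 14 of 27 positions.
p = 14/27 = 0.518518… ≈ 0.519 (to 3 d.p.).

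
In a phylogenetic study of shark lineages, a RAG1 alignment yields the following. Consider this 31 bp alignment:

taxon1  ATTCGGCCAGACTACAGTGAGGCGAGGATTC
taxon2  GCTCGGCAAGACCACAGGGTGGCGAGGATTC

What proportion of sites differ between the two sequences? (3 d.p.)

0.194

The sequences differ at 6 of 31 positions (sites 1, 2, 8, 13, 18, 20).
p = 6/31 = 0.193548… ≈ 0.194 (to 3 d.p.).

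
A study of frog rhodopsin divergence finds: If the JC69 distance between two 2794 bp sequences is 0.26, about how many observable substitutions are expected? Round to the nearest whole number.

Invert JC69: p = (3/4)(1 − e^(−4d/3)) = 0.75 × (1 − e^(-0.346667)) = 0.75 × (1 − 0.707041) = 0.219719.
Expected differing sites = pL ≈ 0.219719 × 2794 = 613.894886 ≈ 614.

614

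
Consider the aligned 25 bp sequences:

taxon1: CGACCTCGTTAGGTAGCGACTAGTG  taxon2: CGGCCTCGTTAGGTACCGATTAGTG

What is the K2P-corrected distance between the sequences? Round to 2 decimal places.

0.13

Of 25 sites, 2 differences are transitions and 1 are transversions, so P = 2/25 = 0.08 and Q = 1/25 = 0.04.
Under the Kimura two-parameter model, d = −½ ln(1 − 2P − Q) − ¼ ln(1 − 2Q).
1 − 2P − Q = 0.8, giving −½ ln(0.8) = 0.111572.
1 − 2Q = 0.92, giving −¼ ln(0.92) = 0.020845.
d = 0.111572 + 0.020845 = 0.132417.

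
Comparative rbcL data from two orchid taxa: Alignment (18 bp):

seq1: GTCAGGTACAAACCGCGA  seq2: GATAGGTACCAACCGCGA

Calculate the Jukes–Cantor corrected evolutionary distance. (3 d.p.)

0.188

The sequences differ at 3 of 18 sites (2, 3, 10), so p = 3/18 ≈ 0.166667.
d = −(3/4) ln(1 − 4p/3) = −0.75 ln(1 − 0.222223) = −0.75 ln(0.777777)
  = −0.75 × (-0.251315) = 0.188486 substitutions/site.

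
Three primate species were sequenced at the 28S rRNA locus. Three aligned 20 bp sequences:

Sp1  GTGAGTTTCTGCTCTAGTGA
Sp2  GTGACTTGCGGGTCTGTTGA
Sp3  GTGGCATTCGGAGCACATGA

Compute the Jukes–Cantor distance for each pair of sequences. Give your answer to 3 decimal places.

Sp1–Sp2: 6/20 sites differ → p = 0.3, d = −0.75 ln(1 − 0.4) = 0.383119 ≈ 0.383.
Sp1–Sp3: 9/20 sites differ → p = 0.45, d = −0.75 ln(1 − 0.6) = 0.687218 ≈ 0.687.
Sp2–Sp3: 8/20 sites differ → p = 0.4, d = −0.75 ln(1 − 0.533333) = 0.571605 ≈ 0.572.

d(Sp1,Sp2) = 0.383, d(Sp1,Sp3) = 0.687, d(Sp2,Sp3) = 0.572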